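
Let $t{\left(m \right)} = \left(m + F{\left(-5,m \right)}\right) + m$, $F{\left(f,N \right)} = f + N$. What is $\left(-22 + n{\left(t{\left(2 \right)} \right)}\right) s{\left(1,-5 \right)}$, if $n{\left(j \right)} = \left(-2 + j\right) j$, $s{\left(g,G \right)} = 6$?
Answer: $-138$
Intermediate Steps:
$F{\left(f,N \right)} = N + f$
$t{\left(m \right)} = -5 + 3 m$ ($t{\left(m \right)} = \left(m + \left(m - 5\right)\right) + m = \left(m + \left(-5 + m\right)\right) + m = \left(-5 + 2 m\right) + m = -5 + 3 m$)
$n{\left(j \right)} = j \left(-2 + j\right)$
$\left(-22 + n{\left(t{\left(2 \right)} \right)}\right) s{\left(1,-5 \right)} = \left(-22 + \left(-5 + 3 \cdot 2\right) \left(-2 + \left(-5 + 3 \cdot 2\right)\right)\right) 6 = \left(-22 + \left(-5 + 6\right) \left(-2 + \left(-5 + 6\right)\right)\right) 6 = \left(-22 + 1 \left(-2 + 1\right)\right) 6 = \left(-22 + 1 \left(-1\right)\right) 6 = \left(-22 - 1\right) 6 = \left(-23\right) 6 = -138$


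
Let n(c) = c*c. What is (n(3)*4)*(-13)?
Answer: -468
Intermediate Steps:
n(c) = c²
(n(3)*4)*(-13) = (3²*4)*(-13) = (9*4)*(-13) = 36*(-13) = -468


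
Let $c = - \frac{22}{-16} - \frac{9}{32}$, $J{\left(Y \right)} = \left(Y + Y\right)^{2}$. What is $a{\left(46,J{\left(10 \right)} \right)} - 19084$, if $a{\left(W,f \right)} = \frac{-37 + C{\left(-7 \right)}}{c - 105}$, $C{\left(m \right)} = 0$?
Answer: $- \frac{63453116}{3325} \approx -19084.0$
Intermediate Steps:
$J{\left(Y \right)} = 4 Y^{2}$ ($J{\left(Y \right)} = \left(2 Y\right)^{2} = 4 Y^{2}$)
$c = \frac{35}{32}$ ($c = \left(-22\right) \left(- \frac{1}{16}\right) - \frac{9}{32} = \frac{11}{8} - \frac{9}{32} = \frac{35}{32} \approx 1.0938$)
$a{\left(W,f \right)} = \frac{1184}{3325}$ ($a{\left(W,f \right)} = \frac{-37 + 0}{\frac{35}{32} - 105} = - \frac{37}{- \frac{3325}{32}} = \left(-37\right) \left(- \frac{32}{3325}\right) = \frac{1184}{3325}$)
$a{\left(46,J{\left(10 \right)} \right)} - 19084 = \frac{1184}{3325} - 19084 = - \frac{63453116}{3325}$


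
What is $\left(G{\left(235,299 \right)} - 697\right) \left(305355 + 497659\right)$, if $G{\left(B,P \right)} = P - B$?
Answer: $-508307862$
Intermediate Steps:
$\left(G{\left(235,299 \right)} - 697\right) \left(305355 + 497659\right) = \left(\left(299 - 235\right) - 697\right) \left(305355 + 497659\right) = \left(\left(299 - 235\right) - 697\right) 803014 = \left(64 - 697\right) 803014 = \left(-633\right) 803014 = -508307862$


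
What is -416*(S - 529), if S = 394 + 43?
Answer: 38272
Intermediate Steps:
S = 437
-416*(S - 529) = -416*(437 - 529) = -416*(-92) = 38272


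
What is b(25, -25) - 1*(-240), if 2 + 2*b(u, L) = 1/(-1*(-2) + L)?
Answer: 10993/46 ≈ 238.98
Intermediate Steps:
b(u, L) = -1 + 1/(2*(2 + L)) (b(u, L) = -1 + 1/(2*(-1*(-2) + L)) = -1 + 1/(2*(2 + L)))
b(25, -25) - 1*(-240) = (-3/2 - 1*(-25))/(2 - 25) - 1*(-240) = (-3/2 + 25)/(-23) + 240 = -1/23*47/2 + 240 = -47/46 + 240 = 10993/46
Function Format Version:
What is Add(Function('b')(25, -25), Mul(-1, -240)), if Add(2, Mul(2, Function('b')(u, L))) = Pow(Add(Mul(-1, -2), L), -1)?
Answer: Rational(10993, 46) ≈ 238.98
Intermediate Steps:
Function('b')(u, L) = Add(-1, Mul(Rational(1, 2), Pow(Add(2, L), -1))) (Function('b')(u, L) = Add(-1, Mul(Rational(1, 2), Pow(Add(Mul(-1, -2), L), -1))) = Add(-1, Mul(Rational(1, 2), Pow(Add(2, L), -1))))
Add(Function('b')(25, -25), Mul(-1, -240)) = Add(Mul(Pow(Add(2, -25), -1), Add(Rational(-3, 2), Mul(-1, -25))), Mul(-1, -240)) = Add(Mul(Pow(-23, -1), Add(Rational(-3, 2), 25)), 240) = Add(Mul(Rational(-1, 23), Rational(47, 2)), 240) = Add(Rational(-47, 46), 240) = Rational(10993, 46)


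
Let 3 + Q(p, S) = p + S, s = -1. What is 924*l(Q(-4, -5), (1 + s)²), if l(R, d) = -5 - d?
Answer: -4620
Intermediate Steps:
Q(p, S) = -3 + S + p (Q(p, S) = -3 + (p + S) = -3 + (S + p) = -3 + S + p)
924*l(Q(-4, -5), (1 + s)²) = 924*(-5 - (1 - 1)²) = 924*(-5 - 1*0²) = 924*(-5 - 1*0) = 924*(-5 + 0) = 924*(-5) = -4620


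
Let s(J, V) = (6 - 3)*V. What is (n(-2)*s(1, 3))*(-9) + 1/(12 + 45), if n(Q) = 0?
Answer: 1/57 ≈ 0.017544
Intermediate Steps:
s(J, V) = 3*V
(n(-2)*s(1, 3))*(-9) + 1/(12 + 45) = (0*(3*3))*(-9) + 1/(12 + 45) = (0*9)*(-9) + 1/57 = 0*(-9) + 1/57 = 0 + 1/57 = 1/57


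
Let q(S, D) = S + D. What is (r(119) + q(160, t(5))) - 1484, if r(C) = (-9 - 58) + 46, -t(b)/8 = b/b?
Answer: -1353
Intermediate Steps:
t(b) = -8 (t(b) = -8*b/b = -8*1 = -8)
q(S, D) = D + S
r(C) = -21 (r(C) = -67 + 46 = -21)
(r(119) + q(160, t(5))) - 1484 = (-21 + (-8 + 160)) - 1484 = (-21 + 152) - 1484 = 131 - 1484 = -1353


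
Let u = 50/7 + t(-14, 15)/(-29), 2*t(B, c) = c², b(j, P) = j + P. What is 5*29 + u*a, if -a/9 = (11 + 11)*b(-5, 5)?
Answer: 145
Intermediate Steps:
b(j, P) = P + j
t(B, c) = c²/2
u = 1325/406 (u = 50/7 + ((½)*15²)/(-29) = 50*(⅐) + ((½)*225)*(-1/29) = 50/7 + (225/2)*(-1/29) = 50/7 - 225/58 = 1325/406 ≈ 3.2635)
a = 0 (a = -9*(11 + 11)*(5 - 5) = -198*0 = -9*0 = 0)
5*29 + u*a = 5*29 + (1325/406)*0 = 145 + 0 = 145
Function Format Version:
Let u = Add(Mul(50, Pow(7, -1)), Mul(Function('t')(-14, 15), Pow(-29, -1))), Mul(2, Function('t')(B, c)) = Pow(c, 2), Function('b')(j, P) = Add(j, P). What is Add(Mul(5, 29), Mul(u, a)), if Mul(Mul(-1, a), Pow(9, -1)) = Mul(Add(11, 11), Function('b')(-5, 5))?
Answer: 145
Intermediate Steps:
Function('b')(j, P) = Add(P, j)
Function('t')(B, c) = Mul(Rational(1, 2), Pow(c, 2))
u = Rational(1325, 406) (u = Add(Mul(50, Pow(7, -1)), Mul(Mul(Rational(1, 2), Pow(15, 2)), Pow(-29, -1))) = Add(Mul(50, Rational(1, 7)), Mul(Mul(Rational(1, 2), 225), Rational(-1, 29))) = Add(Rational(50, 7), Mul(Rational(225, 2), Rational(-1, 29))) = Add(Rational(50, 7), Rational(-225, 58)) = Rational(1325, 406) ≈ 3.2635)
a = 0 (a = Mul(-9, Mul(Add(11, 11), Add(5, -5))) = Mul(-9, Mul(22, 0)) = Mul(-9, 0) = 0)
Add(Mul(5, 29), Mul(u, a)) = Add(Mul(5, 29), Mul(Rational(1325, 406), 0)) = Add(145, 0) = 145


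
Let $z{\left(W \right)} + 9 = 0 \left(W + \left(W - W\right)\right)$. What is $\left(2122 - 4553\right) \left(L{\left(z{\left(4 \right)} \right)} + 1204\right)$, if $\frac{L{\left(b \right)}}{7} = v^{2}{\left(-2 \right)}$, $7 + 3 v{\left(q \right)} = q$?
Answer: $-3080077$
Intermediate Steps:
$v{\left(q \right)} = - \frac{7}{3} + \frac{q}{3}$
$z{\left(W \right)} = -9$ ($z{\left(W \right)} = -9 + 0 \left(W + \left(W - W\right)\right) = -9 + 0 \left(W + 0\right) = -9 + 0 W = -9 + 0 = -9$)
$L{\left(b \right)} = 63$ ($L{\left(b \right)} = 7 \left(- \frac{7}{3} + \frac{1}{3} \left(-2\right)\right)^{2} = 7 \left(- \frac{7}{3} - \frac{2}{3}\right)^{2} = 7 \left(-3\right)^{2} = 7 \cdot 9 = 63$)
$\left(2122 - 4553\right) \left(L{\left(z{\left(4 \right)} \right)} + 1204\right) = \left(2122 - 4553\right) \left(63 + 1204\right) = \left(-2431\right) 1267 = -3080077$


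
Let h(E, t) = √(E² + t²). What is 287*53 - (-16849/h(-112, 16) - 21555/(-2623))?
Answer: 39876898/2623 + 16849*√2/160 ≈ 15352.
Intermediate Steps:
287*53 - (-16849/h(-112, 16) - 21555/(-2623)) = 287*53 - (-16849/√((-112)² + 16²) - 21555/(-2623)) = 15211 - (-16849/√(12544 + 256) - 21555*(-1/2623)) = 15211 - (-16849*√2/160 + 21555/2623) = 15211 - (21555/2623 - 16849*√2/160) = 15211 + (-21555/2623 + 16849*√2/160) = 39876898/2623 + 16849*√2/160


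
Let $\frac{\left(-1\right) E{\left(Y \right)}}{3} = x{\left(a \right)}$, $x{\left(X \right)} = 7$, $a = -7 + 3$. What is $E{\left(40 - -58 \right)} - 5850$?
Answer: $-5871$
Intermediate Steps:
$a = -4$
$E{\left(Y \right)} = -21$ ($E{\left(Y \right)} = \left(-3\right) 7 = -21$)
$E{\left(40 - -58 \right)} - 5850 = -21 - 5850 = -5871$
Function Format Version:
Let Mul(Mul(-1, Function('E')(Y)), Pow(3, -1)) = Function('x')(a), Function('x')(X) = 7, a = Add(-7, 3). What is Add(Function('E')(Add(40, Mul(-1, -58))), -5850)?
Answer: -5871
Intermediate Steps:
a = -4
Function('E')(Y) = -21 (Function('E')(Y) = Mul(-3, 7) = -21)
Add(Function('E')(Add(40, Mul(-1, -58))), -5850) = Add(-21, -5850) = -5871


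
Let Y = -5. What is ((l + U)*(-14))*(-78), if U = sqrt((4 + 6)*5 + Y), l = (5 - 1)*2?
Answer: 8736 + 3276*sqrt(5) ≈ 16061.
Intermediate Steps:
l = 8 (l = 4*2 = 8)
U = 3*sqrt(5) (U = sqrt((4 + 6)*5 - 5) = sqrt(10*5 - 5) = sqrt(50 - 5) = sqrt(45) = 3*sqrt(5) ≈ 6.7082)
((l + U)*(-14))*(-78) = ((8 + 3*sqrt(5))*(-14))*(-78) = (-112 - 42*sqrt(5))*(-78) = 8736 + 3276*sqrt(5)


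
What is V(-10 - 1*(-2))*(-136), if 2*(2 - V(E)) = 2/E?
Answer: -289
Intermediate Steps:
V(E) = 2 - 1/E
V(-10 - 1*(-2))*(-136) = (2 - 1/(-10 - 1*(-2)))*(-136) = (2 - 1/(-10 + 2))*(-136) = (2 - 1/(-8))*(-136) = (2 - 1*(-⅛))*(-136) = (2 + ⅛)*(-136) = (17/8)*(-136) = -289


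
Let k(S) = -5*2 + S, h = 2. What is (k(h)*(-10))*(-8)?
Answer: -640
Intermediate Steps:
k(S) = -10 + S
(k(h)*(-10))*(-8) = ((-10 + 2)*(-10))*(-8) = -8*(-10)*(-8) = 80*(-8) = -640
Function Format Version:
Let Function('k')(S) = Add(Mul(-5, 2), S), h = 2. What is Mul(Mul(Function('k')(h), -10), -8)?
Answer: -640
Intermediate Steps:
Function('k')(S) = Add(-10, S)
Mul(Mul(Function('k')(h), -10), -8) = Mul(Mul(Add(-10, 2), -10), -8) = Mul(Mul(-8, -10), -8) = Mul(80, -8) = -640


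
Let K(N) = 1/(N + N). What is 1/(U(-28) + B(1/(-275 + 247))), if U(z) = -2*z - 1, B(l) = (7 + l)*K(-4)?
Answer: 224/12125 ≈ 0.018474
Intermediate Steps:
K(N) = 1/(2*N)
B(l) = -7/8 - l/8 (B(l) = (7 + l)*((1/2)/(-4)) = (7 + l)*((1/2)*(-1/4)) = (7 + l)*(-1/8) = -7/8 - l/8)
U(z) = -1 - 2*z
1/(U(-28) + B(1/(-275 + 247))) = 1/((-1 - 2*(-28)) + (-7/8 - 1/(8*(-275 + 247)))) = 1/((-1 + 56) + (-7/8 - 1/8/(-28))) = 1/(55 + (-7/8 - 1/8*(-1/28))) = 1/(55 + (-7/8 + 1/224)) = 1/(55 - 195/224) = 1/(12125/224) = 224/12125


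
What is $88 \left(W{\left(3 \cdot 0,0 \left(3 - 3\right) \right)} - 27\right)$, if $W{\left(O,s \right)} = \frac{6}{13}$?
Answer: $- \frac{30360}{13} \approx -2335.4$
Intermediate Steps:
$W{\left(O,s \right)} = \frac{6}{13}$ ($W{\left(O,s \right)} = 6 \cdot \frac{1}{13} = \frac{6}{13}$)
$88 \left(W{\left(3 \cdot 0,0 \left(3 - 3\right) \right)} - 27\right) = 88 \left(\frac{6}{13} - 27\right) = 88 \left(- \frac{345}{13}\right) = - \frac{30360}{13}$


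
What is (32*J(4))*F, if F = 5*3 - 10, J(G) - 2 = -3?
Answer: -160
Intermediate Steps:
J(G) = -1 (J(G) = 2 - 3 = -1)
F = 5 (F = 15 - 10 = 5)
(32*J(4))*F = (32*(-1))*5 = -32*5 = -160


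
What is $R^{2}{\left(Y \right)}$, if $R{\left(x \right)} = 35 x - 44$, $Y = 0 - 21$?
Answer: $606841$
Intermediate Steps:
$Y = -21$
$R{\left(x \right)} = -44 + 35 x$
$R^{2}{\left(Y \right)} = \left(-44 + 35 \left(-21\right)\right)^{2} = \left(-44 - 735\right)^{2} = \left(-779\right)^{2} = 606841$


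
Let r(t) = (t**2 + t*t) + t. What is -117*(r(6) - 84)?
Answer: 702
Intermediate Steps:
r(t) = t + 2*t**2 (r(t) = (t**2 + t**2) + t = 2*t**2 + t = t + 2*t**2)
-117*(r(6) - 84) = -117*(6*(1 + 2*6) - 84) = -117*(6*(1 + 12) - 84) = -117*(6*13 - 84) = -117*(78 - 84) = -117*(-6) = 702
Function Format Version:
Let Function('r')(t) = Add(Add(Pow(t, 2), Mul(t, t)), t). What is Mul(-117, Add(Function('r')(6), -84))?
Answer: 702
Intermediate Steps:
Function('r')(t) = Add(t, Mul(2, Pow(t, 2))) (Function('r')(t) = Add(Add(Pow(t, 2), Pow(t, 2)), t) = Add(Mul(2, Pow(t, 2)), t) = Add(t, Mul(2, Pow(t, 2))))
Mul(-117, Add(Function('r')(6), -84)) = Mul(-117, Add(Mul(6, Add(1, Mul(2, 6))), -84)) = Mul(-117, Add(Mul(6, Add(1, 12)), -84)) = Mul(-117, Add(Mul(6, 13), -84)) = Mul(-117, Add(78, -84)) = Mul(-117, -6) = 702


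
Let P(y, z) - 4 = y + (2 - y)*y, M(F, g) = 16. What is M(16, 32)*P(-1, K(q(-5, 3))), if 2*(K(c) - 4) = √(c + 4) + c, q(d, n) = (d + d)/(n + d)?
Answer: 0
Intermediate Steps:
q(d, n) = 2*d/(d + n) (q(d, n) = (2*d)/(d + n) = 2*d/(d + n))
K(c) = 4 + c/2 + √(4 + c)/2 (K(c) = 4 + (√(c + 4) + c)/2 = 4 + (√(4 + c) + c)/2 = 4 + (c + √(4 + c))/2 = 4 + (c/2 + √(4 + c)/2) = 4 + c/2 + √(4 + c)/2)
P(y, z) = 4 + y + y*(2 - y) (P(y, z) = 4 + (y + (2 - y)*y) = 4 + (y + y*(2 - y)) = 4 + y + y*(2 - y))
M(16, 32)*P(-1, K(q(-5, 3))) = 16*(4 - 1*(-1)² + 3*(-1)) = 16*(4 - 1*1 - 3) = 16*(4 - 1 - 3) = 16*0 = 0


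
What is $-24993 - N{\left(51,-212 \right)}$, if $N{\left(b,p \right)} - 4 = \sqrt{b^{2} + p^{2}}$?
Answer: $-24997 - \sqrt{47545} \approx -25215.0$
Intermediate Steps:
$N{\left(b,p \right)} = 4 + \sqrt{b^{2} + p^{2}}$
$-24993 - N{\left(51,-212 \right)} = -24993 - \left(4 + \sqrt{51^{2} + \left(-212\right)^{2}}\right) = -24993 - \left(4 + \sqrt{2601 + 44944}\right) = -24993 - \left(4 + \sqrt{47545}\right) = -24997 - \sqrt{47545}$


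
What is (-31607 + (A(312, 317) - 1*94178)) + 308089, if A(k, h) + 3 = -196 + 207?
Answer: 182312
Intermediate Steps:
A(k, h) = 8 (A(k, h) = -3 + (-196 + 207) = -3 + 11 = 8)
(-31607 + (A(312, 317) - 1*94178)) + 308089 = (-31607 + (8 - 1*94178)) + 308089 = (-31607 + (8 - 94178)) + 308089 = (-31607 - 94170) + 308089 = -125777 + 308089 = 182312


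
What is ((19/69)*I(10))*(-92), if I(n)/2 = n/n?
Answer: -152/3 ≈ -50.667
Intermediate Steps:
I(n) = 2 (I(n) = 2*(n/n) = 2*1 = 2)
((19/69)*I(10))*(-92) = ((19/69)*2)*(-92) = (38/69)*(-92) = -152/3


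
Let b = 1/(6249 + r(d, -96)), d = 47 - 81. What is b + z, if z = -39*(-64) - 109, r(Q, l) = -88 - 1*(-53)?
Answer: 14832819/6214 ≈ 2387.0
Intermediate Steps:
d = -34
r(Q, l) = -35 (r(Q, l) = -88 + 53 = -35)
b = 1/6214 (b = 1/(6249 - 35) = 1/6214 ≈ 0.00016093)
z = 2387 (z = 2496 - 109 = 2387)
b + z = 1/6214 + 2387 = 14832819/6214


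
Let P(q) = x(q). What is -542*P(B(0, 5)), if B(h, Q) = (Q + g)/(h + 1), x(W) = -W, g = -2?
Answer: 1626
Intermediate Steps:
B(h, Q) = (-2 + Q)/(1 + h) (B(h, Q) = (Q - 2)/(h + 1) = (-2 + Q)/(1 + h))
P(q) = -q
-542*P(B(0, 5)) = -(-542)*(-2 + 5)/(1 + 0) = -(-542)*3/1 = -(-542)*1*3 = -(-542)*3 = -542*(-3) = 1626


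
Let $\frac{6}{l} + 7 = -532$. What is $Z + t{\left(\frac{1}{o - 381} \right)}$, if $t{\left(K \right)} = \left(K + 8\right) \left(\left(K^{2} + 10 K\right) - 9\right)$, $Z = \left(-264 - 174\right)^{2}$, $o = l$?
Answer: $\frac{1660978704478006900126}{8661224357002125} \approx 1.9177 \cdot 10^{5}$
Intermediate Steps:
$l = - \frac{6}{539}$ ($l = \frac{6}{-7 - 532} = \frac{6}{-539} = 6 \left(- \frac{1}{539}\right) = - \frac{6}{539} \approx -0.011132$)
$o = - \frac{6}{539} \approx -0.011132$
$Z = 191844$ ($Z = \left(-438\right)^{2} = 191844$)
$t{\left(K \right)} = \left(8 + K\right) \left(-9 + K^{2} + 10 K\right)$
$Z + t{\left(\frac{1}{o - 381} \right)} = 191844 + \left(-72 + \left(\frac{1}{- \frac{6}{539} - 381}\right)^{3} + 18 \left(\frac{1}{- \frac{6}{539} - 381}\right)^{2} + \frac{71}{- \frac{6}{539} - 381}\right) = 191844 + \left(-72 + \left(\frac{1}{- \frac{205365}{539}}\right)^{3} + 18 \left(\frac{1}{- \frac{205365}{539}}\right)^{2} + \frac{71}{- \frac{205365}{539}}\right) = 191844 + \left(-72 + \left(- \frac{539}{205365}\right)^{3} + 18 \left(- \frac{539}{205365}\right)^{2} + 71 \left(- \frac{539}{205365}\right)\right) = 191844 - \frac{625221066708768374}{8661224357002125} = \frac{1660978704478006900126}{8661224357002125}$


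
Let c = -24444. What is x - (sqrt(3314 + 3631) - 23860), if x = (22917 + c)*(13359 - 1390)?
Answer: -18252803 - sqrt(6945) ≈ -1.8253e+7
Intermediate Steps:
x = -18276663 (x = (22917 - 24444)*(13359 - 1390) = -1527*11969 = -18276663)
x - (sqrt(3314 + 3631) - 23860) = -18276663 - (sqrt(3314 + 3631) - 23860) = -18276663 - (sqrt(6945) - 23860) = -18276663 - (-23860 + sqrt(6945)) = -18276663 + (23860 - sqrt(6945)) = -18252803 - sqrt(6945)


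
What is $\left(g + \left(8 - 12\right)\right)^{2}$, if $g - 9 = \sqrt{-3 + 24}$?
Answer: $\left(5 + \sqrt{21}\right)^{2} \approx 91.826$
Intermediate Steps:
$g = 9 + \sqrt{21}$ ($g = 9 + \sqrt{-3 + 24} = 9 + \sqrt{21} \approx 13.583$)
$\left(g + \left(8 - 12\right)\right)^{2} = \left(\left(9 + \sqrt{21}\right) + \left(8 - 12\right)\right)^{2} = \left(\left(9 + \sqrt{21}\right) - 4\right)^{2} = \left(5 + \sqrt{21}\right)^{2}$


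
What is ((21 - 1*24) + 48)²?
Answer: 2025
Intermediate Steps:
((21 - 1*24) + 48)² = ((21 - 24) + 48)² = (-3 + 48)² = 45² = 2025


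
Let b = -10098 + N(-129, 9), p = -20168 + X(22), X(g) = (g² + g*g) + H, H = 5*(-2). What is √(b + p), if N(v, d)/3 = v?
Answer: I*√29695 ≈ 172.32*I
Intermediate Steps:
H = -10
N(v, d) = 3*v
X(g) = -10 + 2*g² (X(g) = (g² + g*g) - 10 = (g² + g²) - 10 = 2*g² - 10 = -10 + 2*g²)
p = -19210 (p = -20168 + (-10 + 2*22²) = -20168 + (-10 + 2*484) = -20168 + (-10 + 968) = -20168 + 958 = -19210)
b = -10485 (b = -10098 + 3*(-129) = -10098 - 387 = -10485)
√(b + p) = √(-10485 - 19210) = √(-29695) = I*√29695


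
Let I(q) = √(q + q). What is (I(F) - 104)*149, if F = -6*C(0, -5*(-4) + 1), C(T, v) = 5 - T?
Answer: -15496 + 298*I*√15 ≈ -15496.0 + 1154.1*I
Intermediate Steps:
F = -30 (F = -6*(5 - 1*0) = -6*(5 + 0) = -6*5 = -30)
I(q) = √2*√q (I(q) = √(2*q) = √2*√q)
(I(F) - 104)*149 = (√2*√(-30) - 104)*149 = (√2*(I*√30) - 104)*149 = (2*I*√15 - 104)*149 = (-104 + 2*I*√15)*149 = -15496 + 298*I*√15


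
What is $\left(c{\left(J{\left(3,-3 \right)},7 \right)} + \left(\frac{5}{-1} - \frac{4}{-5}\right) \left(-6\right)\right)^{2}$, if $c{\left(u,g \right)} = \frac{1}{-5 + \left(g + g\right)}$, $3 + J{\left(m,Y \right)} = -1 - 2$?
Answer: $\frac{1297321}{2025} \approx 640.65$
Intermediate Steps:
$J{\left(m,Y \right)} = -6$ ($J{\left(m,Y \right)} = -3 - 3 = -6$)
$c{\left(u,g \right)} = \frac{1}{-5 + 2 g}$
$\left(c{\left(J{\left(3,-3 \right)},7 \right)} + \left(\frac{5}{-1} - \frac{4}{-5}\right) \left(-6\right)\right)^{2} = \left(\frac{1}{-5 + 2 \cdot 7} + \left(\frac{5}{-1} - \frac{4}{-5}\right) \left(-6\right)\right)^{2} = \left(\frac{1}{-5 + 14} + \left(5 \left(-1\right) - - \frac{4}{5}\right) \left(-6\right)\right)^{2} = \left(\frac{1}{9} + \left(-5 + \frac{4}{5}\right) \left(-6\right)\right)^{2} = \left(\frac{1}{9} - - \frac{126}{5}\right)^{2} = \left(\frac{1}{9} + \frac{126}{5}\right)^{2} = \left(\frac{1139}{45}\right)^{2} = \frac{1297321}{2025}$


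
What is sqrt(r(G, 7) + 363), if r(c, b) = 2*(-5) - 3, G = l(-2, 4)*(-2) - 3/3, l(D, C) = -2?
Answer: 5*sqrt(14) ≈ 18.708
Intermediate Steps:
G = 3 (G = -2*(-2) - 3/3 = 4 - 3*1/3 = 4 - 1 = 3)
r(c, b) = -13 (r(c, b) = -10 - 3 = -13)
sqrt(r(G, 7) + 363) = sqrt(-13 + 363) = sqrt(350) = 5*sqrt(14)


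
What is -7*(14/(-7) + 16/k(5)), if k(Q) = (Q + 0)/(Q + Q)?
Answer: -210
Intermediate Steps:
k(Q) = ½ (k(Q) = Q/((2*Q)) = Q*(1/(2*Q)) = ½)
-7*(14/(-7) + 16/k(5)) = -7*(14/(-7) + 16/(½)) = -7*(14*(-⅐) + 16*2) = -7*(-2 + 32) = -7*30 = -210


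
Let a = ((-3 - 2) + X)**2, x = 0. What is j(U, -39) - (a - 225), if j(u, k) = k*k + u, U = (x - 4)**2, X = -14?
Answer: 1401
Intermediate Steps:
U = 16 (U = (0 - 4)**2 = (-4)**2 = 16)
j(u, k) = u + k**2 (j(u, k) = k**2 + u = u + k**2)
a = 361 (a = ((-3 - 2) - 14)**2 = (-5 - 14)**2 = (-19)**2 = 361)
j(U, -39) - (a - 225) = (16 + (-39)**2) - (361 - 225) = (16 + 1521) - 1*136 = 1537 - 136 = 1401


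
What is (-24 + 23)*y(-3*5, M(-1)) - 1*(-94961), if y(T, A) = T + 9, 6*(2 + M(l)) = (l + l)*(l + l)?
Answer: 94967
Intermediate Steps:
M(l) = -2 + 2*l²/3 (M(l) = -2 + ((l + l)*(l + l))/6 = -2 + ((2*l)*(2*l))/6 = -2 + (4*l²)/6 = -2 + 2*l²/3)
y(T, A) = 9 + T
(-24 + 23)*y(-3*5, M(-1)) - 1*(-94961) = (-24 + 23)*(9 - 3*5) - 1*(-94961) = -(9 - 15) + 94961 = -1*(-6) + 94961 = 6 + 94961 = 94967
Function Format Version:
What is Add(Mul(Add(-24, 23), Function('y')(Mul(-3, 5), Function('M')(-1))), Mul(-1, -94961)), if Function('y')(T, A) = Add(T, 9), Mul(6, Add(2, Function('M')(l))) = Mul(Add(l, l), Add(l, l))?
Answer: 94967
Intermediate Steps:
Function('M')(l) = Add(-2, Mul(Rational(2, 3), Pow(l, 2))) (Function('M')(l) = Add(-2, Mul(Rational(1, 6), Mul(Add(l, l), Add(l, l)))) = Add(-2, Mul(Rational(1, 6), Mul(Mul(2, l), Mul(2, l)))) = Add(-2, Mul(Rational(1, 6), Mul(4, Pow(l, 2)))) = Add(-2, Mul(Rational(2, 3), Pow(l, 2))))
Function('y')(T, A) = Add(9, T)
Add(Mul(Add(-24, 23), Function('y')(Mul(-3, 5), Function('M')(-1))), Mul(-1, -94961)) = Add(Mul(Add(-24, 23), Add(9, Mul(-3, 5))), Mul(-1, -94961)) = Add(Mul(-1, Add(9, -15)), 94961) = Add(Mul(-1, -6), 94961) = Add(6, 94961) = 94967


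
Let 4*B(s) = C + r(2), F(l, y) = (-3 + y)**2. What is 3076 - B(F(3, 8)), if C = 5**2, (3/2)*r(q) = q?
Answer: 36833/12 ≈ 3069.4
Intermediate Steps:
r(q) = 2*q/3
C = 25
B(s) = 79/12 (B(s) = (25 + (2/3)*2)/4 = (25 + 4/3)/4 = (1/4)*(79/3) = 79/12)
3076 - B(F(3, 8)) = 3076 - 1*79/12 = 3076 - 79/12 = 36833/12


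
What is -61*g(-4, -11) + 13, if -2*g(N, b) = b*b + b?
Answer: 3368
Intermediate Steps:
g(N, b) = -b/2 - b**2/2 (g(N, b) = -(b*b + b)/2 = -(b**2 + b)/2 = -(b + b**2)/2 = -b/2 - b**2/2)
-61*g(-4, -11) + 13 = -(-61)*(-11)*(1 - 11)/2 + 13 = -(-61)*(-11)*(-10)/2 + 13 = -61*(-55) + 13 = 3355 + 13 = 3368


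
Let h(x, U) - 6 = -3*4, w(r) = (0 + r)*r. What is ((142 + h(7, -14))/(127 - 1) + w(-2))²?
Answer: 102400/3969 ≈ 25.800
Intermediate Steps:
w(r) = r² (w(r) = r*r = r²)
h(x, U) = -6 (h(x, U) = 6 - 3*4 = 6 - 12 = -6)
((142 + h(7, -14))/(127 - 1) + w(-2))² = ((142 - 6)/(127 - 1) + (-2)²)² = (136/126 + 4)² = (136*(1/126) + 4)² = (68/63 + 4)² = (320/63)² = 102400/3969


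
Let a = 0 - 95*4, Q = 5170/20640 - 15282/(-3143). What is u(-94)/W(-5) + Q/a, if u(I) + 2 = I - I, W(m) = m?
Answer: 190576025/493023552 ≈ 0.38655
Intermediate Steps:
Q = 33166979/6487152 (Q = 5170*(1/20640) - 15282*(-1/3143) = 517/2064 + 15282/3143 = 33166979/6487152 ≈ 5.1127)
u(I) = -2 (u(I) = -2 + (I - I) = -2 + 0 = -2)
a = -380 (a = 0 - 380 = -380)
u(-94)/W(-5) + Q/a = -2/(-5) + (33166979/6487152)/(-380) = -2*(-1/5) + (33166979/6487152)*(-1/380) = 2/5 - 33166979/2465117760 = 190576025/493023552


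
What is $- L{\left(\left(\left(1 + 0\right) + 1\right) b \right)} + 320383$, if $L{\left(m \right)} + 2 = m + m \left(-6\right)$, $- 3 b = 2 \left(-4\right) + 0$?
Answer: $\frac{961235}{3} \approx 3.2041 \cdot 10^{5}$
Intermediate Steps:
$b = \frac{8}{3}$ ($b = - \frac{2 \left(-4\right) + 0}{3} = - \frac{-8 + 0}{3} = \left(- \frac{1}{3}\right) \left(-8\right) = \frac{8}{3} \approx 2.6667$)
$L{\left(m \right)} = -2 - 5 m$ ($L{\left(m \right)} = -2 + \left(m + m \left(-6\right)\right) = -2 + \left(m - 6 m\right) = -2 - 5 m$)
$- L{\left(\left(\left(1 + 0\right) + 1\right) b \right)} + 320383 = - (-2 - 5 \left(\left(1 + 0\right) + 1\right) \frac{8}{3}) + 320383 = - (-2 - 5 \left(1 + 1\right) \frac{8}{3}) + 320383 = - (-2 - 5 \cdot 2 \cdot \frac{8}{3}) + 320383 = - (-2 - \frac{80}{3}) + 320383 = \left(-1\right) \left(- \frac{86}{3}\right) + 320383 = \frac{86}{3} + 320383 = \frac{961235}{3}$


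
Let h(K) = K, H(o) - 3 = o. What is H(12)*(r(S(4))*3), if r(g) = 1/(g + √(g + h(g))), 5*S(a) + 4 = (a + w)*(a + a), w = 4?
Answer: 9/2 - 3*√6/4 ≈ 2.6629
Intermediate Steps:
H(o) = 3 + o
S(a) = -⅘ + 2*a*(4 + a)/5 (S(a) = -⅘ + ((a + 4)*(a + a))/5 = -⅘ + ((4 + a)*(2*a))/5 = -⅘ + (2*a*(4 + a))/5 = -⅘ + 2*a*(4 + a)/5)
r(g) = 1/(g + √2*√g) (r(g) = 1/(g + √(g + g)) = 1/(g + √(2*g)) = 1/(g + √2*√g))
H(12)*(r(S(4))*3) = (3 + 12)*(3/((-⅘ + (⅖)*4² + (8/5)*4) + √2*√(-⅘ + (⅖)*4² + (8/5)*4))) = 15*(3/((-⅘ + (⅖)*16 + 32/5) + √2*√(-⅘ + (⅖)*16 + 32/5))) = 15*(3/((-⅘ + 32/5 + 32/5) + √2*√(-⅘ + 32/5 + 32/5))) = 15*(3/(12 + √2*√12)) = 15*(3/(12 + √2*(2*√3))) = 15*(3/(12 + 2*√6)) = 45/(12 + 2*√6)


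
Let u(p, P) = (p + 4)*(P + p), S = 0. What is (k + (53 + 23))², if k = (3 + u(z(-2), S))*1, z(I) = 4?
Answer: 12321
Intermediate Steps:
u(p, P) = (4 + p)*(P + p)
k = 35 (k = (3 + (4² + 4*0 + 4*4 + 0*4))*1 = (3 + (16 + 0 + 16 + 0))*1 = (3 + 32)*1 = 35*1 = 35)
(k + (53 + 23))² = (35 + (53 + 23))² = (35 + 76)² = 111² = 12321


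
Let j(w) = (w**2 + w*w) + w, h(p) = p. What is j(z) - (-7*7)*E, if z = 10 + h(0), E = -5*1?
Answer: -35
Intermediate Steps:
E = -5
z = 10 (z = 10 + 0 = 10)
j(w) = w + 2*w**2 (j(w) = (w**2 + w**2) + w = 2*w**2 + w = w + 2*w**2)
j(z) - (-7*7)*E = 10*(1 + 2*10) - (-7*7)*(-5) = 10*(1 + 20) - (-49)*(-5) = 10*21 - 1*245 = 210 - 245 = -35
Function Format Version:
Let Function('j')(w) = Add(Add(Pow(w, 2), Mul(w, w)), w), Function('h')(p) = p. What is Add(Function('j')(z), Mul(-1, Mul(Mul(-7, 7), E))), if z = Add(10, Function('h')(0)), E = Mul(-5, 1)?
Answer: -35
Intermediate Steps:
E = -5
z = 10 (z = Add(10, 0) = 10)
Function('j')(w) = Add(w, Mul(2, Pow(w, 2))) (Function('j')(w) = Add(Add(Pow(w, 2), Pow(w, 2)), w) = Add(Mul(2, Pow(w, 2)), w) = Add(w, Mul(2, Pow(w, 2))))
Add(Function('j')(z), Mul(-1, Mul(Mul(-7, 7), E))) = Add(Mul(10, Add(1, Mul(2, 10))), Mul(-1, Mul(Mul(-7, 7), -5))) = Add(Mul(10, Add(1, 20)), Mul(-1, Mul(-49, -5))) = Add(Mul(10, 21), Mul(-1, 245)) = Add(210, -245) = -35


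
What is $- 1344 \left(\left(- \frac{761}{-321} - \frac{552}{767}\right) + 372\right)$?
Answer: $- \frac{41213983552}{82069} \approx -5.0219 \cdot 10^{5}$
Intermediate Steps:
$- 1344 \left(\left(- \frac{761}{-321} - \frac{552}{767}\right) + 372\right) = - 1344 \left(\left(\left(-761\right) \left(- \frac{1}{321}\right) - \frac{552}{767}\right) + 372\right) = - 1344 \left(\left(\frac{761}{321} - \frac{552}{767}\right) + 372\right) = - 1344 \left(\frac{406495}{246207} + 372\right) = \left(-1344\right) \frac{91995499}{246207} = - \frac{41213983552}{82069}$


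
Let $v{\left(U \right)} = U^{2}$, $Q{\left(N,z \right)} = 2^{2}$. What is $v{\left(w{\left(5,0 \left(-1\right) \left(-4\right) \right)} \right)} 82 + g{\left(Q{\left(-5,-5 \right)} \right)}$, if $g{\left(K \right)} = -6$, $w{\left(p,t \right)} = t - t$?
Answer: $-6$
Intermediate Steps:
$Q{\left(N,z \right)} = 4$
$w{\left(p,t \right)} = 0$
$v{\left(w{\left(5,0 \left(-1\right) \left(-4\right) \right)} \right)} 82 + g{\left(Q{\left(-5,-5 \right)} \right)} = 0^{2} \cdot 82 - 6 = 0 \cdot 82 - 6 = 0 - 6 = -6$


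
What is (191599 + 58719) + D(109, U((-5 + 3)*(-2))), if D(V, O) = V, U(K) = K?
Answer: 250427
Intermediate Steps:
(191599 + 58719) + D(109, U((-5 + 3)*(-2))) = (191599 + 58719) + 109 = 250318 + 109 = 250427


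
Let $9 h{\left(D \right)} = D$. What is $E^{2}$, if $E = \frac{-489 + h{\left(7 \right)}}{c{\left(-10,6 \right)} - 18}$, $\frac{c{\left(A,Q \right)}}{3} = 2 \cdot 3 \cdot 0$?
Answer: $\frac{4826809}{6561} \approx 735.68$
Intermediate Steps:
$c{\left(A,Q \right)} = 0$ ($c{\left(A,Q \right)} = 3 \cdot 2 \cdot 3 \cdot 0 = 3 \cdot 6 \cdot 0 = 3 \cdot 0 = 0$)
$h{\left(D \right)} = \frac{D}{9}$
$E = \frac{2197}{81}$ ($E = \frac{-489 + \frac{1}{9} \cdot 7}{0 - 18} = \frac{-489 + \frac{7}{9}}{-18} = \left(- \frac{4394}{9}\right) \left(- \frac{1}{18}\right) = \frac{2197}{81} \approx 27.123$)
$E^{2} = \left(\frac{2197}{81}\right)^{2} = \frac{4826809}{6561}$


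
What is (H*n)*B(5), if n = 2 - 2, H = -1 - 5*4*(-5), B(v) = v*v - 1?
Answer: 0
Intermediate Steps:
B(v) = -1 + v² (B(v) = v² - 1 = -1 + v²)
H = 99 (H = -1 - 20*(-5) = -1 + 100 = 99)
n = 0
(H*n)*B(5) = (99*0)*(-1 + 5²) = 0*(-1 + 25) = 0*24 = 0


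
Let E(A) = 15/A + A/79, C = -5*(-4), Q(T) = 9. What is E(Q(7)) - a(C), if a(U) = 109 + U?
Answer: -30151/237 ≈ -127.22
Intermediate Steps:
C = 20
E(A) = 15/A + A/79 (E(A) = 15/A + A*(1/79) = 15/A + A/79)
E(Q(7)) - a(C) = (15/9 + (1/79)*9) - (109 + 20) = (15*(⅑) + 9/79) - 1*129 = (5/3 + 9/79) - 129 = 422/237 - 129 = -30151/237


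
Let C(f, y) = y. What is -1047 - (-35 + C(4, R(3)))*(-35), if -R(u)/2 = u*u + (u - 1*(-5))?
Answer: -3462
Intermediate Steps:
R(u) = -10 - 2*u - 2*u**2 (R(u) = -2*(u*u + (u - 1*(-5))) = -2*(u**2 + (u + 5)) = -2*(u**2 + (5 + u)) = -2*(5 + u + u**2) = -10 - 2*u - 2*u**2)
-1047 - (-35 + C(4, R(3)))*(-35) = -1047 - (-35 + (-10 - 2*3 - 2*3**2))*(-35) = -1047 - (-35 + (-10 - 6 - 2*9))*(-35) = -1047 - (-35 + (-10 - 6 - 18))*(-35) = -1047 - (-35 - 34)*(-35) = -1047 - (-69)*(-35) = -1047 - 1*2415 = -1047 - 2415 = -3462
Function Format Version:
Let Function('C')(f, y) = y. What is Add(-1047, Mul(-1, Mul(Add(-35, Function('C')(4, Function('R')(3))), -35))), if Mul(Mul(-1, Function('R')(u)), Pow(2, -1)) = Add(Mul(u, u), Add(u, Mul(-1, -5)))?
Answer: -3462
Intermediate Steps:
Function('R')(u) = Add(-10, Mul(-2, u), Mul(-2, Pow(u, 2))) (Function('R')(u) = Mul(-2, Add(Mul(u, u), Add(u, Mul(-1, -5)))) = Mul(-2, Add(Pow(u, 2), Add(u, 5))) = Mul(-2, Add(Pow(u, 2), Add(5, u))) = Mul(-2, Add(5, u, Pow(u, 2))) = Add(-10, Mul(-2, u), Mul(-2, Pow(u, 2))))
Add(-1047, Mul(-1, Mul(Add(-35, Function('C')(4, Function('R')(3))), -35))) = Add(-1047, Mul(-1, Mul(Add(-35, Add(-10, Mul(-2, 3), Mul(-2, Pow(3, 2)))), -35))) = Add(-1047, Mul(-1, Mul(Add(-35, Add(-10, -6, Mul(-2, 9))), -35))) = Add(-1047, Mul(-1, Mul(Add(-35, Add(-10, -6, -18)), -35))) = Add(-1047, Mul(-1, Mul(Add(-35, -34), -35))) = Add(-1047, Mul(-1, Mul(-69, -35))) = Add(-1047, Mul(-1, 2415)) = Add(-1047, -2415) = -3462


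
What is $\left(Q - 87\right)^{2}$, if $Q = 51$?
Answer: $1296$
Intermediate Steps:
$\left(Q - 87\right)^{2} = \left(51 - 87\right)^{2} = \left(-36\right)^{2} = 1296$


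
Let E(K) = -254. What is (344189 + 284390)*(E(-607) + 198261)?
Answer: 124463042053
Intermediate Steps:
(344189 + 284390)*(E(-607) + 198261) = (344189 + 284390)*(-254 + 198261) = 628579*198007 = 124463042053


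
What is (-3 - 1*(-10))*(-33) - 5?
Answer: -236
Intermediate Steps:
(-3 - 1*(-10))*(-33) - 5 = (-3 + 10)*(-33) - 5 = 7*(-33) - 5 = -231 - 5 = -236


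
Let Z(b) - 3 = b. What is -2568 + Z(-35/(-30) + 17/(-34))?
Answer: -7693/3 ≈ -2564.3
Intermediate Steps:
Z(b) = 3 + b
-2568 + Z(-35/(-30) + 17/(-34)) = -2568 + (3 + (-35/(-30) + 17/(-34))) = -2568 + (3 + (-35*(-1/30) + 17*(-1/34))) = -2568 + (3 + (7/6 - ½)) = -2568 + (3 + ⅔) = -2568 + 11/3 = -7693/3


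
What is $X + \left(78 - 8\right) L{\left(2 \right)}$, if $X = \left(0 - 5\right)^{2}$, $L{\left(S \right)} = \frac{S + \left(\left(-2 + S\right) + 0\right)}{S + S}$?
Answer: $60$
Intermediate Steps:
$L{\left(S \right)} = \frac{-2 + 2 S}{2 S}$ ($L{\left(S \right)} = \frac{S + \left(-2 + S\right)}{2 S} = \left(-2 + 2 S\right) \frac{1}{2 S} = \frac{-2 + 2 S}{2 S}$)
$X = 25$ ($X = \left(-5\right)^{2} = 25$)
$X + \left(78 - 8\right) L{\left(2 \right)} = 25 + \left(78 - 8\right) \frac{-1 + 2}{2} = 25 + \left(78 - 8\right) \frac{1}{2} \cdot 1 = 25 + 70 \cdot \frac{1}{2} = 25 + 35 = 60$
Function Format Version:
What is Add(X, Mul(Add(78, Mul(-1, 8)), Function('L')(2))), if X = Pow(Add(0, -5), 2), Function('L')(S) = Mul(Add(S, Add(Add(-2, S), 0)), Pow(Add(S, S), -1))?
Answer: 60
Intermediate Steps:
Function('L')(S) = Mul(Rational(1, 2), Pow(S, -1), Add(-2, Mul(2, S))) (Function('L')(S) = Mul(Add(S, Add(-2, S)), Pow(Mul(2, S), -1)) = Mul(Add(-2, Mul(2, S)), Mul(Rational(1, 2), Pow(S, -1))) = Mul(Rational(1, 2), Pow(S, -1), Add(-2, Mul(2, S))))
X = 25 (X = Pow(-5, 2) = 25)
Add(X, Mul(Add(78, Mul(-1, 8)), Function('L')(2))) = Add(25, Mul(Add(78, Mul(-1, 8)), Mul(Pow(2, -1), Add(-1, 2)))) = Add(25, Mul(Add(78, -8), Mul(Rational(1, 2), 1))) = Add(25, Mul(70, Rational(1, 2))) = Add(25, 35) = 60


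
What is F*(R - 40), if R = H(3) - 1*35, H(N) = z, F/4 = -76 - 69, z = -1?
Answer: 44080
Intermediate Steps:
F = -580 (F = 4*(-76 - 69) = 4*(-145) = -580)
H(N) = -1
R = -36 (R = -1 - 1*35 = -1 - 35 = -36)
F*(R - 40) = -580*(-36 - 40) = -580*(-76) = 44080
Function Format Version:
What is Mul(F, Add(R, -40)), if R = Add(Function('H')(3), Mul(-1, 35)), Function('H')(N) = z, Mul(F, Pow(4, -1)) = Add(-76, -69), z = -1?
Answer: 44080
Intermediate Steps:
F = -580 (F = Mul(4, Add(-76, -69)) = Mul(4, -145) = -580)
Function('H')(N) = -1
R = -36 (R = Add(-1, Mul(-1, 35)) = Add(-1, -35) = -36)
Mul(F, Add(R, -40)) = Mul(-580, Add(-36, -40)) = Mul(-580, -76) = 44080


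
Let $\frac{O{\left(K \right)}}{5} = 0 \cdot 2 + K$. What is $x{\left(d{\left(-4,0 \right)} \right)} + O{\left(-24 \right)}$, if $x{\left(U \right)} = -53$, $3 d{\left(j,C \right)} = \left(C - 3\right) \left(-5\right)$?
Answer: $-173$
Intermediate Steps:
$d{\left(j,C \right)} = 5 - \frac{5 C}{3}$ ($d{\left(j,C \right)} = \frac{\left(C - 3\right) \left(-5\right)}{3} = \frac{\left(-3 + C\right) \left(-5\right)}{3} = \frac{15 - 5 C}{3} = 5 - \frac{5 C}{3}$)
$O{\left(K \right)} = 5 K$ ($O{\left(K \right)} = 5 \left(0 \cdot 2 + K\right) = 5 \left(0 + K\right) = 5 K$)
$x{\left(d{\left(-4,0 \right)} \right)} + O{\left(-24 \right)} = -53 + 5 \left(-24\right) = -53 - 120 = -173$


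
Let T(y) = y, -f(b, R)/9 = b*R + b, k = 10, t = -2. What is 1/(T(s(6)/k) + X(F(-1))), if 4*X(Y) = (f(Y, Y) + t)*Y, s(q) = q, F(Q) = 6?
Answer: -5/2847 ≈ -0.0017562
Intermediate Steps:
f(b, R) = -9*b - 9*R*b (f(b, R) = -9*(b*R + b) = -9*(R*b + b) = -9*(b + R*b) = -9*b - 9*R*b)
X(Y) = Y*(-2 - 9*Y*(1 + Y))/4 (X(Y) = ((-9*Y*(1 + Y) - 2)*Y)/4 = ((-2 - 9*Y*(1 + Y))*Y)/4 = (Y*(-2 - 9*Y*(1 + Y)))/4 = Y*(-2 - 9*Y*(1 + Y))/4)
1/(T(s(6)/k) + X(F(-1))) = 1/(6/10 - 1/4*6*(2 + 9*6*(1 + 6))) = 1/(6*(1/10) - 1/4*6*(2 + 9*6*7)) = 1/(3/5 - 1/4*6*(2 + 378)) = 1/(3/5 - 1/4*6*380) = 1/(3/5 - 570) = 1/(-2847/5) = -5/2847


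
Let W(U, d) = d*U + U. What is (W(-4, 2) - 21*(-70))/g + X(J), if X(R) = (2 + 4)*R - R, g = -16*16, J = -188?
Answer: -121049/128 ≈ -945.70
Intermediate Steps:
W(U, d) = U + U*d (W(U, d) = U*d + U = U + U*d)
g = -256
X(R) = 5*R (X(R) = 6*R - R = 5*R)
(W(-4, 2) - 21*(-70))/g + X(J) = (-4*(1 + 2) - 21*(-70))/(-256) + 5*(-188) = (-4*3 + 1470)*(-1/256) - 940 = (-12 + 1470)*(-1/256) - 940 = 1458*(-1/256) - 940 = -729/128 - 940 = -121049/128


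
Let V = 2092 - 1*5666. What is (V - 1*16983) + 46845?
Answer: 26288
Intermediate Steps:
V = -3574 (V = 2092 - 5666 = -3574)
(V - 1*16983) + 46845 = (-3574 - 1*16983) + 46845 = (-3574 - 16983) + 46845 = -20557 + 46845 = 26288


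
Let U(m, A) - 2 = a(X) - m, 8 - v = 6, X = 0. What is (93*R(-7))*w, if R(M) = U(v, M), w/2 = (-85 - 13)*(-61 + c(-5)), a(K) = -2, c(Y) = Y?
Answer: -2406096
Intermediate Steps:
v = 2 (v = 8 - 1*6 = 8 - 6 = 2)
U(m, A) = -m (U(m, A) = 2 + (-2 - m) = -m)
w = 12936 (w = 2*((-85 - 13)*(-61 - 5)) = 2*(-98*(-66)) = 2*6468 = 12936)
R(M) = -2 (R(M) = -1*2 = -2)
(93*R(-7))*w = (93*(-2))*12936 = -186*12936 = -2406096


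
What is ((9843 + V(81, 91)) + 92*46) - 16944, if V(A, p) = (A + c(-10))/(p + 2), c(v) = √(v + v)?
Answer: -88912/31 + 2*I*√5/93 ≈ -2868.1 + 0.048087*I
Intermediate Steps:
c(v) = √2*√v (c(v) = √(2*v) = √2*√v)
V(A, p) = (A + 2*I*√5)/(2 + p) (V(A, p) = (A + √2*√(-10))/(p + 2) = (A + √2*(I*√10))/(2 + p) = (A + 2*I*√5)/(2 + p))
((9843 + V(81, 91)) + 92*46) - 16944 = ((9843 + (81 + 2*I*√5)/(2 + 91)) + 92*46) - 16944 = ((9843 + (81 + 2*I*√5)/93) + 4232) - 16944 = ((9843 + (27/31 + 2*I*√5/93)) + 4232) - 16944 = ((305160/31 + 2*I*√5/93) + 4232) - 16944 = (436352/31 + 2*I*√5/93) - 16944 = -88912/31 + 2*I*√5/93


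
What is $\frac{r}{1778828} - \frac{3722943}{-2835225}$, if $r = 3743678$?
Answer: $\frac{2872774118059}{840562936050} \approx 3.4177$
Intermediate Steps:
$\frac{r}{1778828} - \frac{3722943}{-2835225} = \frac{3743678}{1778828} - \frac{3722943}{-2835225} = 3743678 \cdot \frac{1}{1778828} - - \frac{1240981}{945075} = \frac{1871839}{889414} + \frac{1240981}{945075} = \frac{2872774118059}{840562936050}$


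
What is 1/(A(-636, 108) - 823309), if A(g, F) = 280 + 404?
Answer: -1/822625 ≈ -1.2156e-6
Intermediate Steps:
A(g, F) = 684
1/(A(-636, 108) - 823309) = 1/(684 - 823309) = 1/(-822625) = -1/822625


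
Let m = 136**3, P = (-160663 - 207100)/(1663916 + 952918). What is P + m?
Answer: 598411856231/237894 ≈ 2.5155e+6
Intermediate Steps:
P = -33433/237894 (P = -367763/2616834 = -367763*1/2616834 = -33433/237894 ≈ -0.14054)
m = 2515456
P + m = -33433/237894 + 2515456 = 598411856231/237894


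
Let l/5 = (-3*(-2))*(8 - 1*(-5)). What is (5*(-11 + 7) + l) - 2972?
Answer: -2602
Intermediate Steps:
l = 390 (l = 5*((-3*(-2))*(8 - 1*(-5))) = 5*(6*(8 + 5)) = 5*(6*13) = 5*78 = 390)
(5*(-11 + 7) + l) - 2972 = (5*(-11 + 7) + 390) - 2972 = (5*(-4) + 390) - 2972 = (-20 + 390) - 2972 = 370 - 2972 = -2602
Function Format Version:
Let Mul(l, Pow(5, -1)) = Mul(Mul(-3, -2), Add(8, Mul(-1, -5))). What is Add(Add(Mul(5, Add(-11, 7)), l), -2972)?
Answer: -2602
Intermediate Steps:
l = 390 (l = Mul(5, Mul(Mul(-3, -2), Add(8, Mul(-1, -5)))) = Mul(5, Mul(6, Add(8, 5))) = Mul(5, Mul(6, 13)) = Mul(5, 78) = 390)
Add(Add(Mul(5, Add(-11, 7)), l), -2972) = Add(Add(Mul(5, Add(-11, 7)), 390), -2972) = Add(Add(Mul(5, -4), 390), -2972) = Add(Add(-20, 390), -2972) = Add(370, -2972) = -2602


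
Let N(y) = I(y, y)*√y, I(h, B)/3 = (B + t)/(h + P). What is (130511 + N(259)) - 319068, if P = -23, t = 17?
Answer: -188557 + 207*√259/59 ≈ -1.8850e+5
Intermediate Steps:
I(h, B) = 3*(17 + B)/(-23 + h) (I(h, B) = 3*((B + 17)/(h - 23)) = 3*((17 + B)/(-23 + h)) = 3*(17 + B)/(-23 + h))
N(y) = 3*√y*(17 + y)/(-23 + y) (N(y) = (3*(17 + y)/(-23 + y))*√y = 3*√y*(17 + y)/(-23 + y))
(130511 + N(259)) - 319068 = (130511 + 3*√259*(17 + 259)/(-23 + 259)) - 319068 = (130511 + 3*√259*276/236) - 319068 = (130511 + 3*√259*(1/236)*276) - 319068 = (130511 + 207*√259/59) - 319068 = -188557 + 207*√259/59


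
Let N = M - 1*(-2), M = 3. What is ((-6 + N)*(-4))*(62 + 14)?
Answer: 304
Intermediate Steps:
N = 5 (N = 3 - 1*(-2) = 3 + 2 = 5)
((-6 + N)*(-4))*(62 + 14) = ((-6 + 5)*(-4))*(62 + 14) = -1*(-4)*76 = 4*76 = 304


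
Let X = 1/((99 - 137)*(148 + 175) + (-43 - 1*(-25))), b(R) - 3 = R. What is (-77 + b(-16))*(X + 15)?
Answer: -8297055/6146 ≈ -1350.0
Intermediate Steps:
b(R) = 3 + R
X = -1/12292 (X = 1/(-38*323 + (-43 + 25)) = 1/(-12274 - 18) = 1/(-12292) = -1/12292 ≈ -8.1354e-5)
(-77 + b(-16))*(X + 15) = (-77 + (3 - 16))*(-1/12292 + 15) = (-77 - 13)*(184379/12292) = -90*184379/12292 = -8297055/6146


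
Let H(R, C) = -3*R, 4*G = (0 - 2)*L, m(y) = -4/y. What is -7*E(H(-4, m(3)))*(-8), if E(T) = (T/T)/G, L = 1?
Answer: -112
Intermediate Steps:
G = -½ (G = ((0 - 2)*1)/4 = (-2*1)/4 = (¼)*(-2) = -½ ≈ -0.50000)
E(T) = -2 (E(T) = (T/T)/(-½) = 1*(-2) = -2)
-7*E(H(-4, m(3)))*(-8) = -7*(-2)*(-8) = 14*(-8) = -112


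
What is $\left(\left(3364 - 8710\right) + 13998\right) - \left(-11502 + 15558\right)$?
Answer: $4596$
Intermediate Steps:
$\left(\left(3364 - 8710\right) + 13998\right) - \left(-11502 + 15558\right) = \left(\left(3364 - 8710\right) + 13998\right) - 4056 = \left(-5346 + 13998\right) - 4056 = 8652 - 4056 = 4596$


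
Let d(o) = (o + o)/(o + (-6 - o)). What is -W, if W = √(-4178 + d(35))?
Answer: -I*√37707/3 ≈ -64.728*I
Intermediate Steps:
d(o) = -o/3 (d(o) = (2*o)/(-6) = (2*o)*(-⅙) = -o/3)
W = I*√37707/3 (W = √(-4178 - ⅓*35) = √(-4178 - 35/3) = √(-12569/3) = I*√37707/3 ≈ 64.728*I)
-W = -I*√37707/3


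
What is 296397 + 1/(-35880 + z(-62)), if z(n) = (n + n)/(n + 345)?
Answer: 3009663746825/10154164 ≈ 2.9640e+5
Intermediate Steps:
z(n) = 2*n/(345 + n) (z(n) = (2*n)/(345 + n) = 2*n/(345 + n))
296397 + 1/(-35880 + z(-62)) = 296397 + 1/(-35880 + 2*(-62)/(345 - 62)) = 296397 + 1/(-35880 + 2*(-62)/283) = 296397 + 1/(-35880 + 2*(-62)*(1/283)) = 296397 + 1/(-35880 - 124/283) = 296397 + 1/(-10154164/283) = 296397 - 283/10154164 = 3009663746825/10154164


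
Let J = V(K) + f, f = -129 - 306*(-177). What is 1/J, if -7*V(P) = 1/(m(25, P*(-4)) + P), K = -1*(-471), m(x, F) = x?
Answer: 3472/187602575 ≈ 1.8507e-5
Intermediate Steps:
K = 471
f = 54033 (f = -129 + 54162 = 54033)
V(P) = -1/(7*(25 + P))
J = 187602575/3472 (J = -1/(175 + 7*471) + 54033 = -1/(175 + 3297) + 54033 = -1/3472 + 54033 = 187602575/3472 ≈ 54033.)
1/J = 1/(187602575/3472) = 3472/187602575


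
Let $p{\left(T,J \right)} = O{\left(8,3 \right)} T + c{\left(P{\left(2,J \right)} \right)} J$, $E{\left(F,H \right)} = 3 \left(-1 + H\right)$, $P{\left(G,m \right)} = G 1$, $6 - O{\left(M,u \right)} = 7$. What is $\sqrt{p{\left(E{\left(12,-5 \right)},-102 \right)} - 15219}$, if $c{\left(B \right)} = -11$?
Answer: $19 i \sqrt{39} \approx 118.65 i$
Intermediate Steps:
$O{\left(M,u \right)} = -1$ ($O{\left(M,u \right)} = 6 - 7 = -1$)
$P{\left(G,m \right)} = G$
$E{\left(F,H \right)} = -3 + 3 H$
$p{\left(T,J \right)} = - T - 11 J$
$\sqrt{p{\left(E{\left(12,-5 \right)},-102 \right)} - 15219} = \sqrt{\left(- (-3 + 3 \left(-5\right)) - -1122\right) - 15219} = \sqrt{\left(- (-3 - 15) + 1122\right) - 15219} = \sqrt{\left(\left(-1\right) \left(-18\right) + 1122\right) - 15219} = \sqrt{\left(18 + 1122\right) - 15219} = \sqrt{1140 - 15219} = \sqrt{-14079} = 19 i \sqrt{39}$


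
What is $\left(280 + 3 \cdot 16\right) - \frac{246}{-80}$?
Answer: $\frac{13243}{40} \approx 331.08$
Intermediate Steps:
$\left(280 + 3 \cdot 16\right) - \frac{246}{-80} = \left(280 + 48\right) - - \frac{123}{40} = 328 + \frac{123}{40} = \frac{13243}{40}$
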